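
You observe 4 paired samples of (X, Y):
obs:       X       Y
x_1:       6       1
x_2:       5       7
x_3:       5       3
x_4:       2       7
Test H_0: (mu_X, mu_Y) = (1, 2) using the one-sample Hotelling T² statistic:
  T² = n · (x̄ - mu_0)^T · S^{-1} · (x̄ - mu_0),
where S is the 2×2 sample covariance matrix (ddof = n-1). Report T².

Step 1 — sample mean vector:
  mean(X) = (6 + 5 + 5 + 2) / 4 = 18/4 = 4.5
  mean(Y) = (1 + 7 + 3 + 7) / 4 = 18/4 = 4.5
  x̄ = (4.5, 4.5),  deviation x̄ - mu_0 = (4.5, 4.5) - (1, 2) = (3.5, 2.5).

Step 2 — sample covariance matrix, S[i,j] = (1/(n-1)) · Σ_k (x_{k,i} - mean_i) · (x_{k,j} - mean_j), divisor n-1 = 3:
  S[X,X] = ((1.5)·(1.5) + (0.5)·(0.5) + (0.5)·(0.5) + (-2.5)·(-2.5)) / 3 = 9/3 = 3
  S[X,Y] = ((1.5)·(-3.5) + (0.5)·(2.5) + (0.5)·(-1.5) + (-2.5)·(2.5)) / 3 = -11/3 = -3.6667
  S[Y,Y] = ((-3.5)·(-3.5) + (2.5)·(2.5) + (-1.5)·(-1.5) + (2.5)·(2.5)) / 3 = 27/3 = 9
  S = [[3, -3.6667],
 [-3.6667, 9]].

Step 3 — invert S. det(S) = 3·9 - (-3.6667)² = 13.5556.
  S^{-1} = (1/det) · [[d, -b], [-b, a]] = [[0.6639, 0.2705],
 [0.2705, 0.2213]].

Step 4 — quadratic form (x̄ - mu_0)^T · S^{-1} · (x̄ - mu_0):
  S^{-1} · (x̄ - mu_0) = (3, 1.5),
  (x̄ - mu_0)^T · [...] = (3.5)·(3) + (2.5)·(1.5) = 14.25.

Step 5 — scale by n: T² = 4 · 14.25 = 57.

T² ≈ 57


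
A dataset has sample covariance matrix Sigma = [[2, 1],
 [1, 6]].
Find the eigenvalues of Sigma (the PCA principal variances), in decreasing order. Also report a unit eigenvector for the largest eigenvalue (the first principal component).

Step 1 — characteristic polynomial of 2×2 Sigma:
  det(Sigma - λI) = λ² - trace · λ + det = 0.
  trace = 2 + 6 = 8, det = 2·6 - (1)² = 11.
Step 2 — discriminant:
  Δ = trace² - 4·det = 64 - 44 = 20.
Step 3 — eigenvalues:
  λ = (trace ± √Δ)/2 = (8 ± 4.4721)/2,
  λ_1 = 6.2361,  λ_2 = 1.7639.

Step 4 — unit eigenvector for λ_1: solve (Sigma - λ_1 I)v = 0. First row:
  (2 - 6.2361)·v_x + (1)·v_y = 0, i.e. (-4.2361)·v_x + (1)·v_y = 0,
  so v ∝ (b, λ_1 - a) = (1, 4.2361) = u.
  ||u|| = √((1)² + (4.2361)²) = √(18.9443) ≈ 4.3525,
  v_1 = u/||u|| ≈ (0.2298, 0.9732) (||v_1|| = 1).

λ_1 = 6.2361,  λ_2 = 1.7639;  v_1 ≈ (0.2298, 0.9732)


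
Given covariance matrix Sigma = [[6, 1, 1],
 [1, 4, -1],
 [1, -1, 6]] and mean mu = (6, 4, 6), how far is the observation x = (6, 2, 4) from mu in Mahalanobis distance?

Step 1 — centre the observation: (x - mu) = (0, -2, -2).

Step 2 — invert Sigma (cofactor / det for 3×3, or solve directly):
  Sigma^{-1} = [[0.1825, -0.0556, -0.0397],
 [-0.0556, 0.2778, 0.0556],
 [-0.0397, 0.0556, 0.1825]].

Step 3 — form the quadratic (x - mu)^T · Sigma^{-1} · (x - mu):
  Sigma^{-1} · (x - mu) = (0.1905, -0.6667, -0.4762).
  (x - mu)^T · [Sigma^{-1} · (x - mu)] = (0)·(0.1905) + (-2)·(-0.6667) + (-2)·(-0.4762) = 2.2857.

Step 4 — take square root: d = √(2.2857) ≈ 1.5119.

d(x, mu) = √(2.2857) ≈ 1.5119


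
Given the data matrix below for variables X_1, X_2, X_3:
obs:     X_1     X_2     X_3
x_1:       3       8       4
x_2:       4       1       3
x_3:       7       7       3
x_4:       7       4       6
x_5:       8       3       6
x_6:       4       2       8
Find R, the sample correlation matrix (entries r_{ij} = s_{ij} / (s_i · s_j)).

Step 1 — column means:
  mean(X_1) = (3 + 4 + 7 + 7 + 8 + 4) / 6 = 33/6 = 5.5
  mean(X_2) = (8 + 1 + 7 + 4 + 3 + 2) / 6 = 25/6 = 4.1667
  mean(X_3) = (4 + 3 + 3 + 6 + 6 + 8) / 6 = 30/6 = 5

Step 2 — sample variances and covariances s[i,j] = (1/(n-1)) · Σ_k (x_{k,i} - mean_i) · (x_{k,j} - mean_j), with n-1 = 5:
  s[X_1,X_1] = ((-2.5)·(-2.5) + (-1.5)·(-1.5) + (1.5)·(1.5) + (1.5)·(1.5) + (2.5)·(2.5) + (-1.5)·(-1.5)) / 5 = 21.5/5 = 4.3
  s[X_1,X_2] = ((-2.5)·(3.8333) + (-1.5)·(-3.1667) + (1.5)·(2.8333) + (1.5)·(-0.1667) + (2.5)·(-1.1667) + (-1.5)·(-2.1667)) / 5 = -0.5/5 = -0.1
  s[X_1,X_3] = ((-2.5)·(-1) + (-1.5)·(-2) + (1.5)·(-2) + (1.5)·(1) + (2.5)·(1) + (-1.5)·(3)) / 5 = 2/5 = 0.4
  s[X_2,X_2] = ((3.8333)·(3.8333) + (-3.1667)·(-3.1667) + (2.8333)·(2.8333) + (-0.1667)·(-0.1667) + (-1.1667)·(-1.1667) + (-2.1667)·(-2.1667)) / 5 = 38.8333/5 = 7.7667
  s[X_2,X_3] = ((3.8333)·(-1) + (-3.1667)·(-2) + (2.8333)·(-2) + (-0.1667)·(1) + (-1.1667)·(1) + (-2.1667)·(3)) / 5 = -11/5 = -2.2
  s[X_3,X_3] = ((-1)·(-1) + (-2)·(-2) + (-2)·(-2) + (1)·(1) + (1)·(1) + (3)·(3)) / 5 = 20/5 = 4
  Sample standard deviations s_i = √(s[i,i]):
  s(X_1) = √(4.3) = 2.0736
  s(X_2) = √(7.7667) = 2.7869
  s(X_3) = √(4) = 2

Step 3 — r_{ij} = s_{ij} / (s_i · s_j):
  r[X_1,X_1] = 1 (diagonal).
  r[X_1,X_2] = -0.1 / (2.0736 · 2.7869) = -0.1 / 5.779 = -0.0173
  r[X_1,X_3] = 0.4 / (2.0736 · 2) = 0.4 / 4.1473 = 0.0964
  r[X_2,X_2] = 1 (diagonal).
  r[X_2,X_3] = -2.2 / (2.7869 · 2) = -2.2 / 5.5737 = -0.3947
  r[X_3,X_3] = 1 (diagonal).

R is symmetric with unit diagonal. Assembling:

R = [[1, -0.0173, 0.0964],
 [-0.0173, 1, -0.3947],
 [0.0964, -0.3947, 1]]


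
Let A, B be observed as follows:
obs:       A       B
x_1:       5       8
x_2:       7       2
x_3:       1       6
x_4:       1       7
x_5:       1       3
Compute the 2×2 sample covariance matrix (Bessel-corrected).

Step 1 — column means:
  mean(A) = (5 + 7 + 1 + 1 + 1) / 5 = 15/5 = 3
  mean(B) = (8 + 2 + 6 + 7 + 3) / 5 = 26/5 = 5.2

Step 2 — sample covariance S[i,j] = (1/(n-1)) · Σ_k (x_{k,i} - mean_i) · (x_{k,j} - mean_j), with n-1 = 4.
  S[A,A] = ((2)·(2) + (4)·(4) + (-2)·(-2) + (-2)·(-2) + (-2)·(-2)) / 4 = 32/4 = 8
  S[A,B] = ((2)·(2.8) + (4)·(-3.2) + (-2)·(0.8) + (-2)·(1.8) + (-2)·(-2.2)) / 4 = -8/4 = -2
  S[B,B] = ((2.8)·(2.8) + (-3.2)·(-3.2) + (0.8)·(0.8) + (1.8)·(1.8) + (-2.2)·(-2.2)) / 4 = 26.8/4 = 6.7

S is symmetric (S[j,i] = S[i,j]). Assembling:

S = [[8, -2],
 [-2, 6.7]]


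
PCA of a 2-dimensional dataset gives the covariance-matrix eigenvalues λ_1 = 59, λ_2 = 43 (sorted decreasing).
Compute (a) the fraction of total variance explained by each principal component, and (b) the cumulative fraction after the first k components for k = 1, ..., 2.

Step 1 — total variance = trace(Sigma) = Σ λ_i = 59 + 43 = 102.

Step 2 — fraction explained by component i = λ_i / Σ λ:
  PC1: 59/102 = 0.5784
  PC2: 43/102 = 0.4216

Step 3 — cumulative fraction after k components = (λ_1 + ... + λ_k) / Σ λ:
  k = 1: 59/102 = 0.5784
  k = 2: (59 + 43)/102 = 102/102 = 1

Summary (fraction, with percent):

explained: PC1 0.5784 (57.84%), PC2 0.4216 (42.16%);  cumulative: 0.5784, 1


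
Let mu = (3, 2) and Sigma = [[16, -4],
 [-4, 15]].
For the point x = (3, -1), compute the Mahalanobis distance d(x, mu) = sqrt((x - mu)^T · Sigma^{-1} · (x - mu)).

Step 1 — centre the observation: (x - mu) = (0, -3).

Step 2 — invert Sigma. det(Sigma) = 16·15 - (-4)² = 224.
  Sigma^{-1} = (1/det) · [[d, -b], [-b, a]] = [[0.067, 0.0179],
 [0.0179, 0.0714]].

Step 3 — form the quadratic (x - mu)^T · Sigma^{-1} · (x - mu):
  Sigma^{-1} · (x - mu) = (-0.0536, -0.2143).
  (x - mu)^T · [Sigma^{-1} · (x - mu)] = (0)·(-0.0536) + (-3)·(-0.2143) = 0.6429.

Step 4 — take square root: d = √(0.6429) ≈ 0.8018.

d(x, mu) = √(0.6429) ≈ 0.8018


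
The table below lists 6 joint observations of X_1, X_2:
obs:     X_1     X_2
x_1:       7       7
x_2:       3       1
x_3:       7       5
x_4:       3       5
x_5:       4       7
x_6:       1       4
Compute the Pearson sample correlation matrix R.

Step 1 — column means:
  mean(X_1) = (7 + 3 + 7 + 3 + 4 + 1) / 6 = 25/6 = 4.1667
  mean(X_2) = (7 + 1 + 5 + 5 + 7 + 4) / 6 = 29/6 = 4.8333

Step 2 — sample variances and covariances s[i,j] = (1/(n-1)) · Σ_k (x_{k,i} - mean_i) · (x_{k,j} - mean_j), with n-1 = 5:
  s[X_1,X_1] = ((2.8333)·(2.8333) + (-1.1667)·(-1.1667) + (2.8333)·(2.8333) + (-1.1667)·(-1.1667) + (-0.1667)·(-0.1667) + (-3.1667)·(-3.1667)) / 5 = 28.8333/5 = 5.7667
  s[X_1,X_2] = ((2.8333)·(2.1667) + (-1.1667)·(-3.8333) + (2.8333)·(0.1667) + (-1.1667)·(0.1667) + (-0.1667)·(2.1667) + (-3.1667)·(-0.8333)) / 5 = 13.1667/5 = 2.6333
  s[X_2,X_2] = ((2.1667)·(2.1667) + (-3.8333)·(-3.8333) + (0.1667)·(0.1667) + (0.1667)·(0.1667) + (2.1667)·(2.1667) + (-0.8333)·(-0.8333)) / 5 = 24.8333/5 = 4.9667
  Sample standard deviations s_i = √(s[i,i]):
  s(X_1) = √(5.7667) = 2.4014
  s(X_2) = √(4.9667) = 2.2286

Step 3 — r_{ij} = s_{ij} / (s_i · s_j):
  r[X_1,X_1] = 1 (diagonal).
  r[X_1,X_2] = 2.6333 / (2.4014 · 2.2286) = 2.6333 / 5.3517 = 0.4921
  r[X_2,X_2] = 1 (diagonal).

R is symmetric with unit diagonal. Assembling:

R = [[1, 0.4921],
 [0.4921, 1]]


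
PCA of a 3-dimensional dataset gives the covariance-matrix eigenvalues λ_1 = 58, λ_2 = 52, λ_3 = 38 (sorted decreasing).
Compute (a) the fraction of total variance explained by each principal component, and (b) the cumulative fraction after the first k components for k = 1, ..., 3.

Step 1 — total variance = trace(Sigma) = Σ λ_i = 58 + 52 + 38 = 148.

Step 2 — fraction explained by component i = λ_i / Σ λ:
  PC1: 58/148 = 0.3919
  PC2: 52/148 = 0.3514
  PC3: 38/148 = 0.2568

Step 3 — cumulative fraction after k components = (λ_1 + ... + λ_k) / Σ λ:
  k = 1: 58/148 = 0.3919
  k = 2: (58 + 52)/148 = 110/148 = 0.7432
  k = 3: (58 + 52 + 38)/148 = 148/148 = 1

Summary (fraction, with percent):

explained: PC1 0.3919 (39.19%), PC2 0.3514 (35.14%), PC3 0.2568 (25.68%);  cumulative: 0.3919, 0.7432, 1


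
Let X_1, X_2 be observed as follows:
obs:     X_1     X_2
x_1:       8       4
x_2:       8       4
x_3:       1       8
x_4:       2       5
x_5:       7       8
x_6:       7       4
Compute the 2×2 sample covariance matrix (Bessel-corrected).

Step 1 — column means:
  mean(X_1) = (8 + 8 + 1 + 2 + 7 + 7) / 6 = 33/6 = 5.5
  mean(X_2) = (4 + 4 + 8 + 5 + 8 + 4) / 6 = 33/6 = 5.5

Step 2 — sample covariance S[i,j] = (1/(n-1)) · Σ_k (x_{k,i} - mean_i) · (x_{k,j} - mean_j), with n-1 = 5.
  S[X_1,X_1] = ((2.5)·(2.5) + (2.5)·(2.5) + (-4.5)·(-4.5) + (-3.5)·(-3.5) + (1.5)·(1.5) + (1.5)·(1.5)) / 5 = 49.5/5 = 9.9
  S[X_1,X_2] = ((2.5)·(-1.5) + (2.5)·(-1.5) + (-4.5)·(2.5) + (-3.5)·(-0.5) + (1.5)·(2.5) + (1.5)·(-1.5)) / 5 = -15.5/5 = -3.1
  S[X_2,X_2] = ((-1.5)·(-1.5) + (-1.5)·(-1.5) + (2.5)·(2.5) + (-0.5)·(-0.5) + (2.5)·(2.5) + (-1.5)·(-1.5)) / 5 = 19.5/5 = 3.9

S is symmetric (S[j,i] = S[i,j]). Assembling:

S = [[9.9, -3.1],
 [-3.1, 3.9]]


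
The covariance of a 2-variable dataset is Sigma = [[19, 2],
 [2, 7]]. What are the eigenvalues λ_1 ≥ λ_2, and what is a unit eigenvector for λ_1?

Step 1 — characteristic polynomial of 2×2 Sigma:
  det(Sigma - λI) = λ² - trace · λ + det = 0.
  trace = 19 + 7 = 26, det = 19·7 - (2)² = 129.
Step 2 — discriminant:
  Δ = trace² - 4·det = 676 - 516 = 160.
Step 3 — eigenvalues:
  λ = (trace ± √Δ)/2 = (26 ± 12.6491)/2,
  λ_1 = 19.3246,  λ_2 = 6.6754.

Step 4 — unit eigenvector for λ_1: solve (Sigma - λ_1 I)v = 0. First row:
  (19 - 19.3246)·v_x + (2)·v_y = 0, i.e. (-0.3246)·v_x + (2)·v_y = 0,
  so v ∝ (b, λ_1 - a) = (2, 0.3246) = u.
  ||u|| = √((2)² + (0.3246)²) = √(4.1053) ≈ 2.0262,
  v_1 = u/||u|| ≈ (0.9871, 0.1602) (||v_1|| = 1).

λ_1 = 19.3246,  λ_2 = 6.6754;  v_1 ≈ (0.9871, 0.1602)


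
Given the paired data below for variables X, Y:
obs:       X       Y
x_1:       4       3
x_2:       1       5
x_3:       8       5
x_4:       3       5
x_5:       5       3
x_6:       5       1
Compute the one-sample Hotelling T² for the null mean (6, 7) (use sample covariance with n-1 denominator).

Step 1 — sample mean vector:
  mean(X) = (4 + 1 + 8 + 3 + 5 + 5) / 6 = 26/6 = 4.3333
  mean(Y) = (3 + 5 + 5 + 5 + 3 + 1) / 6 = 22/6 = 3.6667
  x̄ = (4.3333, 3.6667),  deviation x̄ - mu_0 = (4.3333, 3.6667) - (6, 7) = (-1.6667, -3.3333).

Step 2 — sample covariance matrix, S[i,j] = (1/(n-1)) · Σ_k (x_{k,i} - mean_i) · (x_{k,j} - mean_j), divisor n-1 = 5:
  S[X,X] = ((-0.3333)·(-0.3333) + (-3.3333)·(-3.3333) + (3.6667)·(3.6667) + (-1.3333)·(-1.3333) + (0.6667)·(0.6667) + (0.6667)·(0.6667)) / 5 = 27.3333/5 = 5.4667
  S[X,Y] = ((-0.3333)·(-0.6667) + (-3.3333)·(1.3333) + (3.6667)·(1.3333) + (-1.3333)·(1.3333) + (0.6667)·(-0.6667) + (0.6667)·(-2.6667)) / 5 = -3.3333/5 = -0.6667
  S[Y,Y] = ((-0.6667)·(-0.6667) + (1.3333)·(1.3333) + (1.3333)·(1.3333) + (1.3333)·(1.3333) + (-0.6667)·(-0.6667) + (-2.6667)·(-2.6667)) / 5 = 13.3333/5 = 2.6667
  S = [[5.4667, -0.6667],
 [-0.6667, 2.6667]].

Step 3 — invert S. det(S) = 5.4667·2.6667 - (-0.6667)² = 14.1333.
  S^{-1} = (1/det) · [[d, -b], [-b, a]] = [[0.1887, 0.0472],
 [0.0472, 0.3868]].

Step 4 — quadratic form (x̄ - mu_0)^T · S^{-1} · (x̄ - mu_0):
  S^{-1} · (x̄ - mu_0) = (-0.4717, -1.3679),
  (x̄ - mu_0)^T · [...] = (-1.6667)·(-0.4717) + (-3.3333)·(-1.3679) = 5.3459.

Step 5 — scale by n: T² = 6 · 5.3459 = 32.0755.

T² ≈ 32.0755


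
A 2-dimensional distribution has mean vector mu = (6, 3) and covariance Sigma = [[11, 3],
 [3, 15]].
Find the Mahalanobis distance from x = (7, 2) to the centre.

Step 1 — centre the observation: (x - mu) = (1, -1).

Step 2 — invert Sigma. det(Sigma) = 11·15 - (3)² = 156.
  Sigma^{-1} = (1/det) · [[d, -b], [-b, a]] = [[0.0962, -0.0192],
 [-0.0192, 0.0705]].

Step 3 — form the quadratic (x - mu)^T · Sigma^{-1} · (x - mu):
  Sigma^{-1} · (x - mu) = (0.1154, -0.0897).
  (x - mu)^T · [Sigma^{-1} · (x - mu)] = (1)·(0.1154) + (-1)·(-0.0897) = 0.2051.

Step 4 — take square root: d = √(0.2051) ≈ 0.4529.

d(x, mu) = √(0.2051) ≈ 0.4529


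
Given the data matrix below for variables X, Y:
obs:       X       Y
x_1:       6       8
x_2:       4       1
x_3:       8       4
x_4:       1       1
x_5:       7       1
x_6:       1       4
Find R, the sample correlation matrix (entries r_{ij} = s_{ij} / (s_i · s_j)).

Step 1 — column means:
  mean(X) = (6 + 4 + 8 + 1 + 7 + 1) / 6 = 27/6 = 4.5
  mean(Y) = (8 + 1 + 4 + 1 + 1 + 4) / 6 = 19/6 = 3.1667

Step 2 — sample variances and covariances s[i,j] = (1/(n-1)) · Σ_k (x_{k,i} - mean_i) · (x_{k,j} - mean_j), with n-1 = 5:
  s[X,X] = ((1.5)·(1.5) + (-0.5)·(-0.5) + (3.5)·(3.5) + (-3.5)·(-3.5) + (2.5)·(2.5) + (-3.5)·(-3.5)) / 5 = 45.5/5 = 9.1
  s[X,Y] = ((1.5)·(4.8333) + (-0.5)·(-2.1667) + (3.5)·(0.8333) + (-3.5)·(-2.1667) + (2.5)·(-2.1667) + (-3.5)·(0.8333)) / 5 = 10.5/5 = 2.1
  s[Y,Y] = ((4.8333)·(4.8333) + (-2.1667)·(-2.1667) + (0.8333)·(0.8333) + (-2.1667)·(-2.1667) + (-2.1667)·(-2.1667) + (0.8333)·(0.8333)) / 5 = 38.8333/5 = 7.7667
  Sample standard deviations s_i = √(s[i,i]):
  s(X) = √(9.1) = 3.0166
  s(Y) = √(7.7667) = 2.7869

Step 3 — r_{ij} = s_{ij} / (s_i · s_j):
  r[X,X] = 1 (diagonal).
  r[X,Y] = 2.1 / (3.0166 · 2.7869) = 2.1 / 8.4069 = 0.2498
  r[Y,Y] = 1 (diagonal).

R is symmetric with unit diagonal. Assembling:

R = [[1, 0.2498],
 [0.2498, 1]]


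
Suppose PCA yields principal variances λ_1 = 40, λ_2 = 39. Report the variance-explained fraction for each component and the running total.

Step 1 — total variance = trace(Sigma) = Σ λ_i = 40 + 39 = 79.

Step 2 — fraction explained by component i = λ_i / Σ λ:
  PC1: 40/79 = 0.5063
  PC2: 39/79 = 0.4937

Step 3 — cumulative fraction after k components = (λ_1 + ... + λ_k) / Σ λ:
  k = 1: 40/79 = 0.5063
  k = 2: (40 + 39)/79 = 79/79 = 1

Summary (fraction, with percent):

explained: PC1 0.5063 (50.63%), PC2 0.4937 (49.37%);  cumulative: 0.5063, 1


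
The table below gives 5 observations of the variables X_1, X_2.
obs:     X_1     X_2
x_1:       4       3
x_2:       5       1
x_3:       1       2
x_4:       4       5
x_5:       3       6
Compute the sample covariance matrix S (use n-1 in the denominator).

Step 1 — column means:
  mean(X_1) = (4 + 5 + 1 + 4 + 3) / 5 = 17/5 = 3.4
  mean(X_2) = (3 + 1 + 2 + 5 + 6) / 5 = 17/5 = 3.4

Step 2 — sample covariance S[i,j] = (1/(n-1)) · Σ_k (x_{k,i} - mean_i) · (x_{k,j} - mean_j), with n-1 = 4.
  S[X_1,X_1] = ((0.6)·(0.6) + (1.6)·(1.6) + (-2.4)·(-2.4) + (0.6)·(0.6) + (-0.4)·(-0.4)) / 4 = 9.2/4 = 2.3
  S[X_1,X_2] = ((0.6)·(-0.4) + (1.6)·(-2.4) + (-2.4)·(-1.4) + (0.6)·(1.6) + (-0.4)·(2.6)) / 4 = -0.8/4 = -0.2
  S[X_2,X_2] = ((-0.4)·(-0.4) + (-2.4)·(-2.4) + (-1.4)·(-1.4) + (1.6)·(1.6) + (2.6)·(2.6)) / 4 = 17.2/4 = 4.3

S is symmetric (S[j,i] = S[i,j]). Assembling:

S = [[2.3, -0.2],
 [-0.2, 4.3]]


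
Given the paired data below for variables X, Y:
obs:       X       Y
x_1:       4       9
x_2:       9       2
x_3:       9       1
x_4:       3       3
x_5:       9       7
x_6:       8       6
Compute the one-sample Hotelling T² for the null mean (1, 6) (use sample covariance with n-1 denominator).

Step 1 — sample mean vector:
  mean(X) = (4 + 9 + 9 + 3 + 9 + 8) / 6 = 42/6 = 7
  mean(Y) = (9 + 2 + 1 + 3 + 7 + 6) / 6 = 28/6 = 4.6667
  x̄ = (7, 4.6667),  deviation x̄ - mu_0 = (7, 4.6667) - (1, 6) = (6, -1.3333).

Step 2 — sample covariance matrix, S[i,j] = (1/(n-1)) · Σ_k (x_{k,i} - mean_i) · (x_{k,j} - mean_j), divisor n-1 = 5:
  S[X,X] = ((-3)·(-3) + (2)·(2) + (2)·(2) + (-4)·(-4) + (2)·(2) + (1)·(1)) / 5 = 38/5 = 7.6
  S[X,Y] = ((-3)·(4.3333) + (2)·(-2.6667) + (2)·(-3.6667) + (-4)·(-1.6667) + (2)·(2.3333) + (1)·(1.3333)) / 5 = -13/5 = -2.6
  S[Y,Y] = ((4.3333)·(4.3333) + (-2.6667)·(-2.6667) + (-3.6667)·(-3.6667) + (-1.6667)·(-1.6667) + (2.3333)·(2.3333) + (1.3333)·(1.3333)) / 5 = 49.3333/5 = 9.8667
  S = [[7.6, -2.6],
 [-2.6, 9.8667]].

Step 3 — invert S. det(S) = 7.6·9.8667 - (-2.6)² = 68.2267.
  S^{-1} = (1/det) · [[d, -b], [-b, a]] = [[0.1446, 0.0381],
 [0.0381, 0.1114]].

Step 4 — quadratic form (x̄ - mu_0)^T · S^{-1} · (x̄ - mu_0):
  S^{-1} · (x̄ - mu_0) = (0.8169, 0.0801),
  (x̄ - mu_0)^T · [...] = (6)·(0.8169) + (-1.3333)·(0.0801) = 4.7945.

Step 5 — scale by n: T² = 6 · 4.7945 = 28.7669.

T² ≈ 28.7669


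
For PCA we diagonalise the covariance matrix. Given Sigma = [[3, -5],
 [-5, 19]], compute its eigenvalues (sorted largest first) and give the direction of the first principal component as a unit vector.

Step 1 — characteristic polynomial of 2×2 Sigma:
  det(Sigma - λI) = λ² - trace · λ + det = 0.
  trace = 3 + 19 = 22, det = 3·19 - (-5)² = 32.
Step 2 — discriminant:
  Δ = trace² - 4·det = 484 - 128 = 356.
Step 3 — eigenvalues:
  λ = (trace ± √Δ)/2 = (22 ± 18.868)/2,
  λ_1 = 20.434,  λ_2 = 1.566.

Step 4 — unit eigenvector for λ_1: solve (Sigma - λ_1 I)v = 0. First row:
  (3 - 20.434)·v_x + (-5)·v_y = 0, i.e. (-17.434)·v_x + (-5)·v_y = 0,
  so v ∝ (b, λ_1 - a) = (-5, 17.434); multiply by -1 so the first entry is positive: u = (5, -17.434).
  ||u|| = √((5)² + (-17.434)²) = √(328.9437) ≈ 18.1368,
  v_1 = u/||u|| ≈ (0.2757, -0.9612) (||v_1|| = 1).

λ_1 = 20.434,  λ_2 = 1.566;  v_1 ≈ (0.2757, -0.9612)


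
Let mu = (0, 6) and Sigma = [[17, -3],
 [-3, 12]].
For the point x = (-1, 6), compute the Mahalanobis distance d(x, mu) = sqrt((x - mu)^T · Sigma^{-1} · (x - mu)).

Step 1 — centre the observation: (x - mu) = (-1, 0).

Step 2 — invert Sigma. det(Sigma) = 17·12 - (-3)² = 195.
  Sigma^{-1} = (1/det) · [[d, -b], [-b, a]] = [[0.0615, 0.0154],
 [0.0154, 0.0872]].

Step 3 — form the quadratic (x - mu)^T · Sigma^{-1} · (x - mu):
  Sigma^{-1} · (x - mu) = (-0.0615, -0.0154).
  (x - mu)^T · [Sigma^{-1} · (x - mu)] = (-1)·(-0.0615) + (0)·(-0.0154) = 0.0615.

Step 4 — take square root: d = √(0.0615) ≈ 0.2481.

d(x, mu) = √(0.0615) ≈ 0.2481


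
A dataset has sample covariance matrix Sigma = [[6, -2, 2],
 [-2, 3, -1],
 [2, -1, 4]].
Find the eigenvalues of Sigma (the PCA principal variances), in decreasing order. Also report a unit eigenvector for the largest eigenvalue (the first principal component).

Step 1 — characteristic polynomial p(λ) = det(λI - Sigma) = λ³ - tr·λ² + c_1·λ - det, where tr = trace, c_1 = sum of the principal 2×2 minors, det = det(Sigma):
  tr = 6 + 3 + 4 = 13,
  c_1 = (6·3 - (-2)²) + (6·4 - (2)²) + (3·4 - (-1)²) = 14 + 20 + 11 = 45,
  det = 6·(3·4 - (-1)²) - (-2)·((-2)·4 - (-1)·(2)) + (2)·((-2)·(-1) - 3·(2)) = 6·(11) - (-2)·(-6) + (2)·(-4) = 46.
  So p(λ) = λ³ - 13λ² + 45λ - 46.
Step 2 — look for an integer root (rational root theorem: any rational root is an integer divisor of 46). Testing λ = 2:
  p(2) = 8 - 52 + 90 - 46 = 0  ✓
  Dividing out (λ - 2): p(λ) = (λ - 2)(λ² - 11λ + 23).
Step 3 — remaining eigenvalues from the quadratic λ² - 11λ + 23 = 0:
  Δ = 11² - 4·23 = 121 - 92 = 29,  λ = (11 ± √29)/2 = (11 ± 5.3852)/2 ≈ 8.1926 or 2.8074.
  Sorted: λ_1 = 8.1926,  λ_2 = 2.8074,  λ_3 = 2  (check: sum = 13 = tr ✓).

Step 4 — unit eigenvector for λ_1 ≈ 8.1926: v spans the null space of (Sigma - λ_1 I), whose rows are
  r_1 = (-2.1926, -2, 2),  r_2 = (-2, -5.1926, -1),  r_3 = (2, -1, -4.1926).
  v is orthogonal to every row, so take v ∝ r_1 × r_2 = ((-2)·(-1) - (2)·(-5.1926), (2)·(-2) - (-2.1926)·(-1), (-2.1926)·(-5.1926) - (-2)·(-2)) ≈ (12.3852, -6.1926, 7.3852).
  Let u = (12.3852, -6.1926, 7.3852).
  ||u|| = √((12.3852)² + (-6.1926)² + (7.3852)²) = √(246.281) ≈ 15.6933,  v_1 = u/||u|| ≈ (0.7892, -0.3946, 0.4706) (||v_1|| = 1).

λ_1 = 8.1926,  λ_2 = 2.8074,  λ_3 = 2;  v_1 ≈ (0.7892, -0.3946, 0.4706)


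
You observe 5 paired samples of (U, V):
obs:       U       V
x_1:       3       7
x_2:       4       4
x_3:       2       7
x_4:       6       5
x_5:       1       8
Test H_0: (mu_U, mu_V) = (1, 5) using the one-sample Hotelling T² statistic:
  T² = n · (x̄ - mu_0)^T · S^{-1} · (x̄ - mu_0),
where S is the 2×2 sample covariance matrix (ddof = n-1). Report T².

Step 1 — sample mean vector:
  mean(U) = (3 + 4 + 2 + 6 + 1) / 5 = 16/5 = 3.2
  mean(V) = (7 + 4 + 7 + 5 + 8) / 5 = 31/5 = 6.2
  x̄ = (3.2, 6.2),  deviation x̄ - mu_0 = (3.2, 6.2) - (1, 5) = (2.2, 1.2).

Step 2 — sample covariance matrix, S[i,j] = (1/(n-1)) · Σ_k (x_{k,i} - mean_i) · (x_{k,j} - mean_j), divisor n-1 = 4:
  S[U,U] = ((-0.2)·(-0.2) + (0.8)·(0.8) + (-1.2)·(-1.2) + (2.8)·(2.8) + (-2.2)·(-2.2)) / 4 = 14.8/4 = 3.7
  S[U,V] = ((-0.2)·(0.8) + (0.8)·(-2.2) + (-1.2)·(0.8) + (2.8)·(-1.2) + (-2.2)·(1.8)) / 4 = -10.2/4 = -2.55
  S[V,V] = ((0.8)·(0.8) + (-2.2)·(-2.2) + (0.8)·(0.8) + (-1.2)·(-1.2) + (1.8)·(1.8)) / 4 = 10.8/4 = 2.7
  S = [[3.7, -2.55],
 [-2.55, 2.7]].

Step 3 — invert S. det(S) = 3.7·2.7 - (-2.55)² = 3.4875.
  S^{-1} = (1/det) · [[d, -b], [-b, a]] = [[0.7742, 0.7312],
 [0.7312, 1.0609]].

Step 4 — quadratic form (x̄ - mu_0)^T · S^{-1} · (x̄ - mu_0):
  S^{-1} · (x̄ - mu_0) = (2.5806, 2.8817),
  (x̄ - mu_0)^T · [...] = (2.2)·(2.5806) + (1.2)·(2.8817) = 9.1355.

Step 5 — scale by n: T² = 5 · 9.1355 = 45.6774.

T² ≈ 45.6774


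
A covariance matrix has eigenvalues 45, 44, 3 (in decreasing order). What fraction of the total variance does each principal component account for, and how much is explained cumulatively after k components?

Step 1 — total variance = trace(Sigma) = Σ λ_i = 45 + 44 + 3 = 92.

Step 2 — fraction explained by component i = λ_i / Σ λ:
  PC1: 45/92 = 0.4891
  PC2: 44/92 = 0.4783
  PC3: 3/92 = 0.0326

Step 3 — cumulative fraction after k components = (λ_1 + ... + λ_k) / Σ λ:
  k = 1: 45/92 = 0.4891
  k = 2: (45 + 44)/92 = 89/92 = 0.9674
  k = 3: (45 + 44 + 3)/92 = 92/92 = 1

Summary (fraction, with percent):

explained: PC1 0.4891 (48.91%), PC2 0.4783 (47.83%), PC3 0.0326 (3.26%);  cumulative: 0.4891, 0.9674, 1


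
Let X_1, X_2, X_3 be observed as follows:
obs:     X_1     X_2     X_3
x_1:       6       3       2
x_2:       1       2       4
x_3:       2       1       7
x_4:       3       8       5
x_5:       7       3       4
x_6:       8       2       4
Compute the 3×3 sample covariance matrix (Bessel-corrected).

Step 1 — column means:
  mean(X_1) = (6 + 1 + 2 + 3 + 7 + 8) / 6 = 27/6 = 4.5
  mean(X_2) = (3 + 2 + 1 + 8 + 3 + 2) / 6 = 19/6 = 3.1667
  mean(X_3) = (2 + 4 + 7 + 5 + 4 + 4) / 6 = 26/6 = 4.3333

Step 2 — sample covariance S[i,j] = (1/(n-1)) · Σ_k (x_{k,i} - mean_i) · (x_{k,j} - mean_j), with n-1 = 5.
  S[X_1,X_1] = ((1.5)·(1.5) + (-3.5)·(-3.5) + (-2.5)·(-2.5) + (-1.5)·(-1.5) + (2.5)·(2.5) + (3.5)·(3.5)) / 5 = 41.5/5 = 8.3
  S[X_1,X_2] = ((1.5)·(-0.1667) + (-3.5)·(-1.1667) + (-2.5)·(-2.1667) + (-1.5)·(4.8333) + (2.5)·(-0.1667) + (3.5)·(-1.1667)) / 5 = -2.5/5 = -0.5
  S[X_1,X_3] = ((1.5)·(-2.3333) + (-3.5)·(-0.3333) + (-2.5)·(2.6667) + (-1.5)·(0.6667) + (2.5)·(-0.3333) + (3.5)·(-0.3333)) / 5 = -12/5 = -2.4
  S[X_2,X_2] = ((-0.1667)·(-0.1667) + (-1.1667)·(-1.1667) + (-2.1667)·(-2.1667) + (4.8333)·(4.8333) + (-0.1667)·(-0.1667) + (-1.1667)·(-1.1667)) / 5 = 30.8333/5 = 6.1667
  S[X_2,X_3] = ((-0.1667)·(-2.3333) + (-1.1667)·(-0.3333) + (-2.1667)·(2.6667) + (4.8333)·(0.6667) + (-0.1667)·(-0.3333) + (-1.1667)·(-0.3333)) / 5 = -1.3333/5 = -0.2667
  S[X_3,X_3] = ((-2.3333)·(-2.3333) + (-0.3333)·(-0.3333) + (2.6667)·(2.6667) + (0.6667)·(0.6667) + (-0.3333)·(-0.3333) + (-0.3333)·(-0.3333)) / 5 = 13.3333/5 = 2.6667

S is symmetric (S[j,i] = S[i,j]). Assembling:

S = [[8.3, -0.5, -2.4],
 [-0.5, 6.1667, -0.2667],
 [-2.4, -0.2667, 2.6667]]


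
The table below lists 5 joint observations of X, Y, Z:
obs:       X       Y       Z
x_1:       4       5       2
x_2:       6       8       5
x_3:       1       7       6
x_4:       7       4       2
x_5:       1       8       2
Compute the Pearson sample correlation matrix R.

Step 1 — column means:
  mean(X) = (4 + 6 + 1 + 7 + 1) / 5 = 19/5 = 3.8
  mean(Y) = (5 + 8 + 7 + 4 + 8) / 5 = 32/5 = 6.4
  mean(Z) = (2 + 5 + 6 + 2 + 2) / 5 = 17/5 = 3.4

Step 2 — sample variances and covariances s[i,j] = (1/(n-1)) · Σ_k (x_{k,i} - mean_i) · (x_{k,j} - mean_j), with n-1 = 4:
  s[X,X] = ((0.2)·(0.2) + (2.2)·(2.2) + (-2.8)·(-2.8) + (3.2)·(3.2) + (-2.8)·(-2.8)) / 4 = 30.8/4 = 7.7
  s[X,Y] = ((0.2)·(-1.4) + (2.2)·(1.6) + (-2.8)·(0.6) + (3.2)·(-2.4) + (-2.8)·(1.6)) / 4 = -10.6/4 = -2.65
  s[X,Z] = ((0.2)·(-1.4) + (2.2)·(1.6) + (-2.8)·(2.6) + (3.2)·(-1.4) + (-2.8)·(-1.4)) / 4 = -4.6/4 = -1.15
  s[Y,Y] = ((-1.4)·(-1.4) + (1.6)·(1.6) + (0.6)·(0.6) + (-2.4)·(-2.4) + (1.6)·(1.6)) / 4 = 13.2/4 = 3.3
  s[Y,Z] = ((-1.4)·(-1.4) + (1.6)·(1.6) + (0.6)·(2.6) + (-2.4)·(-1.4) + (1.6)·(-1.4)) / 4 = 7.2/4 = 1.8
  s[Z,Z] = ((-1.4)·(-1.4) + (1.6)·(1.6) + (2.6)·(2.6) + (-1.4)·(-1.4) + (-1.4)·(-1.4)) / 4 = 15.2/4 = 3.8
  Sample standard deviations s_i = √(s[i,i]):
  s(X) = √(7.7) = 2.7749
  s(Y) = √(3.3) = 1.8166
  s(Z) = √(3.8) = 1.9494

Step 3 — r_{ij} = s_{ij} / (s_i · s_j):
  r[X,X] = 1 (diagonal).
  r[X,Y] = -2.65 / (2.7749 · 1.8166) = -2.65 / 5.0408 = -0.5257
  r[X,Z] = -1.15 / (2.7749 · 1.9494) = -1.15 / 5.4093 = -0.2126
  r[Y,Y] = 1 (diagonal).
  r[Y,Z] = 1.8 / (1.8166 · 1.9494) = 1.8 / 3.5412 = 0.5083
  r[Z,Z] = 1 (diagonal).

R is symmetric with unit diagonal. Assembling:

R = [[1, -0.5257, -0.2126],
 [-0.5257, 1, 0.5083],
 [-0.2126, 0.5083, 1]]


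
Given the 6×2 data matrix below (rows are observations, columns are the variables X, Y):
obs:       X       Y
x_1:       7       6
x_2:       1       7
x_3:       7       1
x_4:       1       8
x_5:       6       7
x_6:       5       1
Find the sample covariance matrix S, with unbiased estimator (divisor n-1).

Step 1 — column means:
  mean(X) = (7 + 1 + 7 + 1 + 6 + 5) / 6 = 27/6 = 4.5
  mean(Y) = (6 + 7 + 1 + 8 + 7 + 1) / 6 = 30/6 = 5

Step 2 — sample covariance S[i,j] = (1/(n-1)) · Σ_k (x_{k,i} - mean_i) · (x_{k,j} - mean_j), with n-1 = 5.
  S[X,X] = ((2.5)·(2.5) + (-3.5)·(-3.5) + (2.5)·(2.5) + (-3.5)·(-3.5) + (1.5)·(1.5) + (0.5)·(0.5)) / 5 = 39.5/5 = 7.9
  S[X,Y] = ((2.5)·(1) + (-3.5)·(2) + (2.5)·(-4) + (-3.5)·(3) + (1.5)·(2) + (0.5)·(-4)) / 5 = -24/5 = -4.8
  S[Y,Y] = ((1)·(1) + (2)·(2) + (-4)·(-4) + (3)·(3) + (2)·(2) + (-4)·(-4)) / 5 = 50/5 = 10

S is symmetric (S[j,i] = S[i,j]). Assembling:

S = [[7.9, -4.8],
 [-4.8, 10]]


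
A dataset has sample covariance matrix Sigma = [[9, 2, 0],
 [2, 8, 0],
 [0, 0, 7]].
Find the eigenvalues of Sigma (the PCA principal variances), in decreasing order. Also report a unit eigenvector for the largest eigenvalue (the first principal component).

Step 1 — characteristic polynomial p(λ) = det(λI - Sigma) = λ³ - tr·λ² + c_1·λ - det, where tr = trace, c_1 = sum of the principal 2×2 minors, det = det(Sigma):
  tr = 9 + 8 + 7 = 24,
  c_1 = (9·8 - (2)²) + (9·7 - (0)²) + (8·7 - (0)²) = 68 + 63 + 56 = 187,
  det = 9·(8·7 - (0)²) - (2)·((2)·7 - (0)·(0)) + (0)·((2)·(0) - 8·(0)) = 9·(56) - (2)·(14) + (0)·(0) = 476.
  So p(λ) = λ³ - 24λ² + 187λ - 476.
Step 2 — look for an integer root (rational root theorem: any rational root is an integer divisor of 476). Testing λ = 7:
  p(7) = 343 - 1176 + 1309 - 476 = 0  ✓
  Dividing out (λ - 7): p(λ) = (λ - 7)(λ² - 17λ + 68).
Step 3 — remaining eigenvalues from the quadratic λ² - 17λ + 68 = 0:
  Δ = 17² - 4·68 = 289 - 272 = 17,  λ = (17 ± √17)/2 = (17 ± 4.1231)/2 ≈ 10.5616 or 6.4384.
  Sorted: λ_1 = 10.5616,  λ_2 = 7,  λ_3 = 6.4384  (check: sum = 24 = tr ✓).

Step 4 — unit eigenvector for λ_1 ≈ 10.5616: v spans the null space of (Sigma - λ_1 I), whose rows are
  r_1 = (-1.5616, 2, 0),  r_2 = (2, -2.5616, 0),  r_3 = (0, 0, -3.5616).
  v is orthogonal to every row, so take v ∝ r_1 × r_3 = ((2)·(-3.5616) - (0)·(0), (0)·(0) - (-1.5616)·(-3.5616), (-1.5616)·(0) - (2)·(0)) ≈ (-7.1231, -5.5616, 0).
  Rescale (multiply by -1 so the first nonzero entry is positive): u = (7.1231, 5.5616, 0).
  ||u|| = √((7.1231)² + (5.5616)² + (0)²) = √(81.6695) ≈ 9.0371,  v_1 = u/||u|| ≈ (0.7882, 0.6154, 0) (||v_1|| = 1).

λ_1 = 10.5616,  λ_2 = 7,  λ_3 = 6.4384;  v_1 ≈ (0.7882, 0.6154, 0)


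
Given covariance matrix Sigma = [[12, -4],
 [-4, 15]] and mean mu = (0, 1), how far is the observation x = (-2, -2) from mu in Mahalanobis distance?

Step 1 — centre the observation: (x - mu) = (-2, -3).

Step 2 — invert Sigma. det(Sigma) = 12·15 - (-4)² = 164.
  Sigma^{-1} = (1/det) · [[d, -b], [-b, a]] = [[0.0915, 0.0244],
 [0.0244, 0.0732]].

Step 3 — form the quadratic (x - mu)^T · Sigma^{-1} · (x - mu):
  Sigma^{-1} · (x - mu) = (-0.2561, -0.2683).
  (x - mu)^T · [Sigma^{-1} · (x - mu)] = (-2)·(-0.2561) + (-3)·(-0.2683) = 1.3171.

Step 4 — take square root: d = √(1.3171) ≈ 1.1476.

d(x, mu) = √(1.3171) ≈ 1.1476


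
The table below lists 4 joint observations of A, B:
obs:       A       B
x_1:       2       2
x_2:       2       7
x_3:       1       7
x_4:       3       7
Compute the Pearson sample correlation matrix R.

Step 1 — column means:
  mean(A) = (2 + 2 + 1 + 3) / 4 = 8/4 = 2
  mean(B) = (2 + 7 + 7 + 7) / 4 = 23/4 = 5.75

Step 2 — sample variances and covariances s[i,j] = (1/(n-1)) · Σ_k (x_{k,i} - mean_i) · (x_{k,j} - mean_j), with n-1 = 3:
  s[A,A] = ((0)·(0) + (0)·(0) + (-1)·(-1) + (1)·(1)) / 3 = 2/3 = 0.6667
  s[A,B] = ((0)·(-3.75) + (0)·(1.25) + (-1)·(1.25) + (1)·(1.25)) / 3 = 0/3 = 0
  s[B,B] = ((-3.75)·(-3.75) + (1.25)·(1.25) + (1.25)·(1.25) + (1.25)·(1.25)) / 3 = 18.75/3 = 6.25
  Sample standard deviations s_i = √(s[i,i]):
  s(A) = √(0.6667) = 0.8165
  s(B) = √(6.25) = 2.5

Step 3 — r_{ij} = s_{ij} / (s_i · s_j):
  r[A,A] = 1 (diagonal).
  r[A,B] = 0 / (0.8165 · 2.5) = 0 / 2.0412 = 0
  r[B,B] = 1 (diagonal).

R is symmetric with unit diagonal. Assembling:

R = [[1, 0],
 [0, 1]]


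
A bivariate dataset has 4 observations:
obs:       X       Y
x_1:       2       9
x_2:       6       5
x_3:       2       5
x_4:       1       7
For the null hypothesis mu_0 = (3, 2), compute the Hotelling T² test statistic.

Step 1 — sample mean vector:
  mean(X) = (2 + 6 + 2 + 1) / 4 = 11/4 = 2.75
  mean(Y) = (9 + 5 + 5 + 7) / 4 = 26/4 = 6.5
  x̄ = (2.75, 6.5),  deviation x̄ - mu_0 = (2.75, 6.5) - (3, 2) = (-0.25, 4.5).

Step 2 — sample covariance matrix, S[i,j] = (1/(n-1)) · Σ_k (x_{k,i} - mean_i) · (x_{k,j} - mean_j), divisor n-1 = 3:
  S[X,X] = ((-0.75)·(-0.75) + (3.25)·(3.25) + (-0.75)·(-0.75) + (-1.75)·(-1.75)) / 3 = 14.75/3 = 4.9167
  S[X,Y] = ((-0.75)·(2.5) + (3.25)·(-1.5) + (-0.75)·(-1.5) + (-1.75)·(0.5)) / 3 = -6.5/3 = -2.1667
  S[Y,Y] = ((2.5)·(2.5) + (-1.5)·(-1.5) + (-1.5)·(-1.5) + (0.5)·(0.5)) / 3 = 11/3 = 3.6667
  S = [[4.9167, -2.1667],
 [-2.1667, 3.6667]].

Step 3 — invert S. det(S) = 4.9167·3.6667 - (-2.1667)² = 13.3333.
  S^{-1} = (1/det) · [[d, -b], [-b, a]] = [[0.275, 0.1625],
 [0.1625, 0.3688]].

Step 4 — quadratic form (x̄ - mu_0)^T · S^{-1} · (x̄ - mu_0):
  S^{-1} · (x̄ - mu_0) = (0.6625, 1.6188),
  (x̄ - mu_0)^T · [...] = (-0.25)·(0.6625) + (4.5)·(1.6188) = 7.1188.

Step 5 — scale by n: T² = 4 · 7.1188 = 28.475.

T² ≈ 28.475


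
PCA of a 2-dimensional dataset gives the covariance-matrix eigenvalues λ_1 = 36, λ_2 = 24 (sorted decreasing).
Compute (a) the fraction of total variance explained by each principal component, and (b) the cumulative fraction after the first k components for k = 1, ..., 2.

Step 1 — total variance = trace(Sigma) = Σ λ_i = 36 + 24 = 60.

Step 2 — fraction explained by component i = λ_i / Σ λ:
  PC1: 36/60 = 0.6
  PC2: 24/60 = 0.4

Step 3 — cumulative fraction after k components = (λ_1 + ... + λ_k) / Σ λ:
  k = 1: 36/60 = 0.6
  k = 2: (36 + 24)/60 = 60/60 = 1

Summary (fraction, with percent):

explained: PC1 0.6 (60%), PC2 0.4 (40%);  cumulative: 0.6, 1


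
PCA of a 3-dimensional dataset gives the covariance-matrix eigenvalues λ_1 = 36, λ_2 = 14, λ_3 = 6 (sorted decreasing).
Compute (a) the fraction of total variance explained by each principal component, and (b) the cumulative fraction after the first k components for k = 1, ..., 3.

Step 1 — total variance = trace(Sigma) = Σ λ_i = 36 + 14 + 6 = 56.

Step 2 — fraction explained by component i = λ_i / Σ λ:
  PC1: 36/56 = 0.6429
  PC2: 14/56 = 0.25
  PC3: 6/56 = 0.1071

Step 3 — cumulative fraction after k components = (λ_1 + ... + λ_k) / Σ λ:
  k = 1: 36/56 = 0.6429
  k = 2: (36 + 14)/56 = 50/56 = 0.8929
  k = 3: (36 + 14 + 6)/56 = 56/56 = 1

Summary (fraction, with percent):

explained: PC1 0.6429 (64.29%), PC2 0.25 (25%), PC3 0.1071 (10.71%);  cumulative: 0.6429, 0.8929, 1


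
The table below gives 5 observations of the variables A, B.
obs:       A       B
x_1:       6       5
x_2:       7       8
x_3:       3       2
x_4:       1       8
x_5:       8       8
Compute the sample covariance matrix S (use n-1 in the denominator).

Step 1 — column means:
  mean(A) = (6 + 7 + 3 + 1 + 8) / 5 = 25/5 = 5
  mean(B) = (5 + 8 + 2 + 8 + 8) / 5 = 31/5 = 6.2

Step 2 — sample covariance S[i,j] = (1/(n-1)) · Σ_k (x_{k,i} - mean_i) · (x_{k,j} - mean_j), with n-1 = 4.
  S[A,A] = ((1)·(1) + (2)·(2) + (-2)·(-2) + (-4)·(-4) + (3)·(3)) / 4 = 34/4 = 8.5
  S[A,B] = ((1)·(-1.2) + (2)·(1.8) + (-2)·(-4.2) + (-4)·(1.8) + (3)·(1.8)) / 4 = 9/4 = 2.25
  S[B,B] = ((-1.2)·(-1.2) + (1.8)·(1.8) + (-4.2)·(-4.2) + (1.8)·(1.8) + (1.8)·(1.8)) / 4 = 28.8/4 = 7.2

S is symmetric (S[j,i] = S[i,j]). Assembling:

S = [[8.5, 2.25],
 [2.25, 7.2]]


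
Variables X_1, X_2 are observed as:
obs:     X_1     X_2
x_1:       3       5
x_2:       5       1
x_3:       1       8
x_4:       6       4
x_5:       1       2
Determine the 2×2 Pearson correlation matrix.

Step 1 — column means:
  mean(X_1) = (3 + 5 + 1 + 6 + 1) / 5 = 16/5 = 3.2
  mean(X_2) = (5 + 1 + 8 + 4 + 2) / 5 = 20/5 = 4

Step 2 — sample variances and covariances s[i,j] = (1/(n-1)) · Σ_k (x_{k,i} - mean_i) · (x_{k,j} - mean_j), with n-1 = 4:
  s[X_1,X_1] = ((-0.2)·(-0.2) + (1.8)·(1.8) + (-2.2)·(-2.2) + (2.8)·(2.8) + (-2.2)·(-2.2)) / 4 = 20.8/4 = 5.2
  s[X_1,X_2] = ((-0.2)·(1) + (1.8)·(-3) + (-2.2)·(4) + (2.8)·(0) + (-2.2)·(-2)) / 4 = -10/4 = -2.5
  s[X_2,X_2] = ((1)·(1) + (-3)·(-3) + (4)·(4) + (0)·(0) + (-2)·(-2)) / 4 = 30/4 = 7.5
  Sample standard deviations s_i = √(s[i,i]):
  s(X_1) = √(5.2) = 2.2804
  s(X_2) = √(7.5) = 2.7386

Step 3 — r_{ij} = s_{ij} / (s_i · s_j):
  r[X_1,X_1] = 1 (diagonal).
  r[X_1,X_2] = -2.5 / (2.2804 · 2.7386) = -2.5 / 6.245 = -0.4003
  r[X_2,X_2] = 1 (diagonal).

R is symmetric with unit diagonal. Assembling:

R = [[1, -0.4003],
 [-0.4003, 1]]


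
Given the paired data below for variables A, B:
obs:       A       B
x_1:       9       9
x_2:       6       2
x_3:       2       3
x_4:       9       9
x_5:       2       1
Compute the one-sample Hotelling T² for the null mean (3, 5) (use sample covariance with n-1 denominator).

Step 1 — sample mean vector:
  mean(A) = (9 + 6 + 2 + 9 + 2) / 5 = 28/5 = 5.6
  mean(B) = (9 + 2 + 3 + 9 + 1) / 5 = 24/5 = 4.8
  x̄ = (5.6, 4.8),  deviation x̄ - mu_0 = (5.6, 4.8) - (3, 5) = (2.6, -0.2).

Step 2 — sample covariance matrix, S[i,j] = (1/(n-1)) · Σ_k (x_{k,i} - mean_i) · (x_{k,j} - mean_j), divisor n-1 = 4:
  S[A,A] = ((3.4)·(3.4) + (0.4)·(0.4) + (-3.6)·(-3.6) + (3.4)·(3.4) + (-3.6)·(-3.6)) / 4 = 49.2/4 = 12.3
  S[A,B] = ((3.4)·(4.2) + (0.4)·(-2.8) + (-3.6)·(-1.8) + (3.4)·(4.2) + (-3.6)·(-3.8)) / 4 = 47.6/4 = 11.9
  S[B,B] = ((4.2)·(4.2) + (-2.8)·(-2.8) + (-1.8)·(-1.8) + (4.2)·(4.2) + (-3.8)·(-3.8)) / 4 = 60.8/4 = 15.2
  S = [[12.3, 11.9],
 [11.9, 15.2]].

Step 3 — invert S. det(S) = 12.3·15.2 - (11.9)² = 45.35.
  S^{-1} = (1/det) · [[d, -b], [-b, a]] = [[0.3352, -0.2624],
 [-0.2624, 0.2712]].

Step 4 — quadratic form (x̄ - mu_0)^T · S^{-1} · (x̄ - mu_0):
  S^{-1} · (x̄ - mu_0) = (0.9239, -0.7365),
  (x̄ - mu_0)^T · [...] = (2.6)·(0.9239) + (-0.2)·(-0.7365) = 2.5495.

Step 5 — scale by n: T² = 5 · 2.5495 = 12.7475.

T² ≈ 12.7475


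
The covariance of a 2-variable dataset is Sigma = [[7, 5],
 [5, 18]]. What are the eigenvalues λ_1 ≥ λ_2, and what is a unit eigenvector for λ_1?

Step 1 — characteristic polynomial of 2×2 Sigma:
  det(Sigma - λI) = λ² - trace · λ + det = 0.
  trace = 7 + 18 = 25, det = 7·18 - (5)² = 101.
Step 2 — discriminant:
  Δ = trace² - 4·det = 625 - 404 = 221.
Step 3 — eigenvalues:
  λ = (trace ± √Δ)/2 = (25 ± 14.8661)/2,
  λ_1 = 19.933,  λ_2 = 5.067.

Step 4 — unit eigenvector for λ_1: solve (Sigma - λ_1 I)v = 0. First row:
  (7 - 19.933)·v_x + (5)·v_y = 0, i.e. (-12.933)·v_x + (5)·v_y = 0,
  so v ∝ (b, λ_1 - a) = (5, 12.933) = u.
  ||u|| = √((5)² + (12.933)²) = √(192.2634) ≈ 13.8659,
  v_1 = u/||u|| ≈ (0.3606, 0.9327) (||v_1|| = 1).

λ_1 = 19.933,  λ_2 = 5.067;  v_1 ≈ (0.3606, 0.9327)


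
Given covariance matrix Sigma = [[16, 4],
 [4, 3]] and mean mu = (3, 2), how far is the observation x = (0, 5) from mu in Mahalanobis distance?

Step 1 — centre the observation: (x - mu) = (-3, 3).

Step 2 — invert Sigma. det(Sigma) = 16·3 - (4)² = 32.
  Sigma^{-1} = (1/det) · [[d, -b], [-b, a]] = [[0.0938, -0.125],
 [-0.125, 0.5]].

Step 3 — form the quadratic (x - mu)^T · Sigma^{-1} · (x - mu):
  Sigma^{-1} · (x - mu) = (-0.6562, 1.875).
  (x - mu)^T · [Sigma^{-1} · (x - mu)] = (-3)·(-0.6562) + (3)·(1.875) = 7.5938.

Step 4 — take square root: d = √(7.5938) ≈ 2.7557.

d(x, mu) = √(7.5938) ≈ 2.7557


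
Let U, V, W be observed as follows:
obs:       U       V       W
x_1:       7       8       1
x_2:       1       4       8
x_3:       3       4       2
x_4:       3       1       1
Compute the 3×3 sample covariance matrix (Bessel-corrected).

Step 1 — column means:
  mean(U) = (7 + 1 + 3 + 3) / 4 = 14/4 = 3.5
  mean(V) = (8 + 4 + 4 + 1) / 4 = 17/4 = 4.25
  mean(W) = (1 + 8 + 2 + 1) / 4 = 12/4 = 3

Step 2 — sample covariance S[i,j] = (1/(n-1)) · Σ_k (x_{k,i} - mean_i) · (x_{k,j} - mean_j), with n-1 = 3.
  S[U,U] = ((3.5)·(3.5) + (-2.5)·(-2.5) + (-0.5)·(-0.5) + (-0.5)·(-0.5)) / 3 = 19/3 = 6.3333
  S[U,V] = ((3.5)·(3.75) + (-2.5)·(-0.25) + (-0.5)·(-0.25) + (-0.5)·(-3.25)) / 3 = 15.5/3 = 5.1667
  S[U,W] = ((3.5)·(-2) + (-2.5)·(5) + (-0.5)·(-1) + (-0.5)·(-2)) / 3 = -18/3 = -6
  S[V,V] = ((3.75)·(3.75) + (-0.25)·(-0.25) + (-0.25)·(-0.25) + (-3.25)·(-3.25)) / 3 = 24.75/3 = 8.25
  S[V,W] = ((3.75)·(-2) + (-0.25)·(5) + (-0.25)·(-1) + (-3.25)·(-2)) / 3 = -2/3 = -0.6667
  S[W,W] = ((-2)·(-2) + (5)·(5) + (-1)·(-1) + (-2)·(-2)) / 3 = 34/3 = 11.3333

S is symmetric (S[j,i] = S[i,j]). Assembling:

S = [[6.3333, 5.1667, -6],
 [5.1667, 8.25, -0.6667],
 [-6, -0.6667, 11.3333]]
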